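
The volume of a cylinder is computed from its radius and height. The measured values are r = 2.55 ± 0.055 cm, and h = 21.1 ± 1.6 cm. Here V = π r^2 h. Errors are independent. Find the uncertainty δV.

37.6 cm^3

Products/powers → add relative errors in quadrature, weighted by exponent:
  (2·δr/r)² = (2×0.0216)² = 0.00186;  (1·δh/h)² = (1×0.0758)² = 0.00575
δV/V = √(0.00761) = 0.0872
V = 431 cm^3, so δV = 0.0872 × 431 = 37.6 cm^3.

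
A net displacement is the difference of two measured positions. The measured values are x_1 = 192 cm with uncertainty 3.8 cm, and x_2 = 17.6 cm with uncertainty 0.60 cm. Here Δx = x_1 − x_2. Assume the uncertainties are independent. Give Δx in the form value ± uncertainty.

Absolute uncertainties add in quadrature for a linear combination:
  (δx_1)² = 14.4;  (δx_2)² = 0.360
δΔx = √(14.8) = 3.85 cm
Δx = 174 cm.

174 ± 3.85 cm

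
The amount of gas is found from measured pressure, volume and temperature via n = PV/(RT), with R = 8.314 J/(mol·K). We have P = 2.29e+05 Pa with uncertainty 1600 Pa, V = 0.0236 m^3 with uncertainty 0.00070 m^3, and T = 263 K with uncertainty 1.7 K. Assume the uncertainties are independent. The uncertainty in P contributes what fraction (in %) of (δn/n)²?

5.03%

(δn/n)² = (1·δP/P)² + (1·δV/V)² + (-1·δT/T)²
  P term: (1×0.00699)² = 4.88e-05
  V term: (1×0.0297)² = 0.000880
  T term: (-1×0.00646)² = 4.18e-05
Total = 0.000970. Share from P = 4.88e-05/0.000970 = 0.0503.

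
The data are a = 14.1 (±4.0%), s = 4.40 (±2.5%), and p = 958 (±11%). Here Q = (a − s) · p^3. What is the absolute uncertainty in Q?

Let u = a − s = 9.70. δu = √(δa² + δs²) = √(0.318 + 0.0121) = 0.575, so δu/u = 0.0592.
Q is then a monomial in u, p:
δQ/Q = √((δu/u)² + (3·δp/p)²) = √(0.00351 + 0.109) = 0.335
Q = 8.53e+09, so δQ = 0.335 × 8.53e+09 = 2.86e+09.

2.86e+09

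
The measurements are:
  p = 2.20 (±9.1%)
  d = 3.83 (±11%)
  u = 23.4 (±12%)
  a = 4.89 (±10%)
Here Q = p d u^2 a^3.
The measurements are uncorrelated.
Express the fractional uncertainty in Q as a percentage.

41.0%

Products/powers → add relative errors in quadrature, weighted by exponent:
  (1·δp/p)² = (1×0.0910)² = 0.00828;  (1·δd/d)² = (1×0.110)² = 0.0121;  (2·δu/u)² = (2×0.120)² = 0.0576;  (3·δa/a)² = (3×0.100)² = 0.0900
δQ/Q = √(0.168) = 0.410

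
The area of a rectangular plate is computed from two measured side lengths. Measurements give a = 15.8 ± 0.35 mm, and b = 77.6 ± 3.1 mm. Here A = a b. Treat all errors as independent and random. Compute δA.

Products/powers → add relative errors in quadrature, weighted by exponent:
  (1·δa/a)² = (1×0.0222)² = 0.000491;  (1·δb/b)² = (1×0.0399)² = 0.00160
δA/A = √(0.00209) = 0.0457
A = 1230 mm^2, so δA = 0.0457 × 1230 = 56.0 mm^2.

56.0 mm^2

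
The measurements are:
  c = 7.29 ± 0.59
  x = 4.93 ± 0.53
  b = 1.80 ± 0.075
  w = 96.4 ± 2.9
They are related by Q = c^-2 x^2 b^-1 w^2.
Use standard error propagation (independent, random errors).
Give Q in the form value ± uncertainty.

Q is a product of powers, so relative uncertainties combine in quadrature:
  (-2·δc/c)² = (-2×0.0809)² = 0.0262;  (2·δx/x)² = (2×0.108)² = 0.0462;  (-1·δb/b)² = (-1×0.0417)² = 0.00174;  (2·δw/w)² = (2×0.0301)² = 0.00362
δQ/Q = √(0.0778) = 0.279
Q = 2360, so δQ = 0.279 × 2360 = 659.

2360 ± 659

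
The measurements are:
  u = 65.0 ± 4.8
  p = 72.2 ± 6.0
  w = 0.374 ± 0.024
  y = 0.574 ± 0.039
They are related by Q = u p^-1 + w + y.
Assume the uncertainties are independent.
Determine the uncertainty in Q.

0.110

Let h = u·p^-1 = 0.900. δh/h = √((1·δu/u)² + (-1·δp/p)²) = √(0.00545 + 0.00691) = 0.111, so δh = 0.100.
Q = h + w + y: δQ = √(δh² + δw² + δy²) = √(0.0100 + 0.000576 + 0.00152) = 0.110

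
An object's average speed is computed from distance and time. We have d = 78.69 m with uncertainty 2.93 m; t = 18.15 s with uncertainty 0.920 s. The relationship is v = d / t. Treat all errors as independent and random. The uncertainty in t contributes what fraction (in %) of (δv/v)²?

65.0%

(δv/v)² = (1·δd/d)² + (-1·δt/t)²
  d term: (1×0.0372)² = 0.00139
  t term: (-1×0.0507)² = 0.00257
Total = 0.00396. Share from t = 0.00257/0.00396 = 0.650.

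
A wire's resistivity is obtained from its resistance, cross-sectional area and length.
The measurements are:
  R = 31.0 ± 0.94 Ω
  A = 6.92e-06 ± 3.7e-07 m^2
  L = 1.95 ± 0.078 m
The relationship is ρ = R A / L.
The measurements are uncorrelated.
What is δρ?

8.07e-06 Ω·m

Since ρ is a product/quotient, work with relative uncertainties:
  (1·δR/R)² = (1×0.0303)² = 0.000919;  (1·δA/A)² = (1×0.0535)² = 0.00286;  (-1·δL/L)² = (-1×0.0400)² = 0.00160
δρ/ρ = √(0.00538) = 0.0733
ρ = 0.000110 Ω·m, so δρ = 0.0733 × 0.000110 = 8.07e-06 Ω·m.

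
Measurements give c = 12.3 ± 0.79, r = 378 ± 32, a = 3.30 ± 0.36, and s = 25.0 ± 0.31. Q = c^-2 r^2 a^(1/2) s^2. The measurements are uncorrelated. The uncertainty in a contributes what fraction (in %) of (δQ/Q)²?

6.10%

(δQ/Q)² = (-2·δc/c)² + (2·δr/r)² + (½·δa/a)² + (2·δs/s)²
  c term: (-2×0.0642)² = 0.0165
  r term: (2×0.0847)² = 0.0287
  a term: (0.5×0.109)² = 0.00298
  s term: (2×0.0124)² = 0.000615
Total = 0.0488. Share from a = 0.00298/0.0488 = 0.0610.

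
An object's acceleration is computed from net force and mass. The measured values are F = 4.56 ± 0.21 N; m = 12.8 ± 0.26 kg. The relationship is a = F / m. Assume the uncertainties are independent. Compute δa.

Relative error in a monomial: (δa/a)² = Σ (nᵢ · δxᵢ/xᵢ)².
  (1·δF/F)² = (1×0.0461)² = 0.00212;  (-1·δm/m)² = (-1×0.0203)² = 0.000413
δa/a = √(0.00253) = 0.0503
a = 0.356 m/s^2, so δa = 0.0503 × 0.356 = 0.0179 m/s^2.

0.0179 m/s^2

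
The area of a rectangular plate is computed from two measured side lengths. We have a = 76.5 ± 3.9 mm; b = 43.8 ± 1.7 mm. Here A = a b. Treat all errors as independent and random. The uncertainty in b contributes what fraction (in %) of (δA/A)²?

36.7%

(δA/A)² = (1·δa/a)² + (1·δb/b)²
  a term: (1×0.0510)² = 0.00260
  b term: (1×0.0388)² = 0.00151
Total = 0.00411. Share from b = 0.00151/0.00411 = 0.367.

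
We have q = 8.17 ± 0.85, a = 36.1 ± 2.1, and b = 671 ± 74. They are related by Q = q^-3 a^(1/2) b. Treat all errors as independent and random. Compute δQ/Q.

Since Q is a product/quotient, work with relative uncertainties:
  (-3·δq/q)² = (-3×0.104)² = 0.0974;  (½·δa/a)² = (0.5×0.0582)² = 0.000846;  (1·δb/b)² = (1×0.110)² = 0.0122
δQ/Q = √(0.110) = 0.332

0.332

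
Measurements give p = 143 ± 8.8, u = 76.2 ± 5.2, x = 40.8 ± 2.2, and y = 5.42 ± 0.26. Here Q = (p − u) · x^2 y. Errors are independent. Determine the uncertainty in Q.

Let w = p − u = 66.8. δw = √(δp² + δu²) = √(77.4 + 27.0) = 10.2, so δw/w = 0.153.
Q is then a monomial in w, x, y:
δQ/Q = √((δw/w)² + (2·δx/x)² + (1·δy/y)²) = √(0.0234 + 0.0116 + 0.00230) = 0.193
Q = 6.03e+05, so δQ = 0.193 × 6.03e+05 = 1.16e+05.

1.16e+05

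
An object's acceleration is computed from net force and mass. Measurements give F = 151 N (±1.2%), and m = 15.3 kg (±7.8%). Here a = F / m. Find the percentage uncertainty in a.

Products/powers → add relative errors in quadrature, weighted by exponent:
  (1·δF/F)² = (1×0.0120)² = 0.000144;  (-1·δm/m)² = (-1×0.0780)² = 0.00608
δa/a = √(0.00623) = 0.0789

7.89%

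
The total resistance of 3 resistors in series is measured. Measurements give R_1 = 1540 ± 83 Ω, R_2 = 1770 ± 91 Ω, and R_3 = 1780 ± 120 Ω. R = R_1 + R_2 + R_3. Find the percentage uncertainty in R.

Each term contributes (cᵢ δxᵢ)² to (δR)²:
  (δR_1)² = 6890;  (δR_2)² = 8280;  (δR_3)² = 14400
δR = √(29600) = 172 Ω
R = 5090 Ω, so δR/R = 172/5090 = 0.0338.

3.38%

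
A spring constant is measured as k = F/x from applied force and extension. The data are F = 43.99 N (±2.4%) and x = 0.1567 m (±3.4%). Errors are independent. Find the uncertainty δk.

11.7 N/m

k is a product of powers, so relative uncertainties combine in quadrature:
  (1·δF/F)² = (1×0.0240)² = 0.000576;  (-1·δx/x)² = (-1×0.0340)² = 0.00116
δk/k = √(0.00173) = 0.0416
k = 280.7 N/m, so δk = 0.0416 × 280.7 = 11.7 N/m.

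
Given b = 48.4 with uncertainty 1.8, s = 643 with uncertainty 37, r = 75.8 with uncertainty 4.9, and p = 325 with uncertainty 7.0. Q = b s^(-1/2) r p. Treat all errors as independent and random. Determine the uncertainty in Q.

Each factor contributes (exponent × relative error)² to (δQ/Q)²:
  (1·δb/b)² = (1×0.0372)² = 0.00138;  (−½·δs/s)² = (-0.5×0.0575)² = 0.000828;  (1·δr/r)² = (1×0.0646)² = 0.00418;  (1·δp/p)² = (1×0.0215)² = 0.000464
δQ/Q = √(0.00685) = 0.0828
Q = 47000, so δQ = 0.0828 × 47000 = 3890.

3890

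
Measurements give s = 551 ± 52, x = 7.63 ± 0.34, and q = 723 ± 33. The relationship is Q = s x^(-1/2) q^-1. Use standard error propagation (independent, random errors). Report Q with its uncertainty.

For a monomial Q ∝ s, x^(-1/2), q^-1, fractional errors add in quadrature:
  (1·δs/s)² = (1×0.0944)² = 0.00891;  (−½·δx/x)² = (-0.5×0.0446)² = 0.000496;  (-1·δq/q)² = (-1×0.0456)² = 0.00208
δQ/Q = √(0.0115) = 0.107
Q = 0.276, so δQ = 0.107 × 0.276 = 0.0296.

0.276 ± 0.0296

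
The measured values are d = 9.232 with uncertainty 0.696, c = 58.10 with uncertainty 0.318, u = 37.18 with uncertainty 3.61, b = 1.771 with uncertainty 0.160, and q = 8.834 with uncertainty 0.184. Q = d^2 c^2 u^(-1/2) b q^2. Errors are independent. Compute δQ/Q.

0.187

Q is a product of powers, so relative uncertainties combine in quadrature:
  (2·δd/d)² = (2×0.0754)² = 0.0227;  (2·δc/c)² = (2×0.00547)² = 0.000120;  (−½·δu/u)² = (-0.5×0.0971)² = 0.00236;  (1·δb/b)² = (1×0.0903)² = 0.00816;  (2·δq/q)² = (2×0.0208)² = 0.00174
δQ/Q = √(0.0351) = 0.187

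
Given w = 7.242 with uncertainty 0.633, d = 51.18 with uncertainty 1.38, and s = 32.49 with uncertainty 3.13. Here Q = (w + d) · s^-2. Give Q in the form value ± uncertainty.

0.05534 ± 0.0108

Let u = w + d = 58.42. δu = √(δw² + δd²) = √(0.401 + 1.90) = 1.52, so δu/u = 0.0260.
Q is then a monomial in u, s:
δQ/Q = √((δu/u)² + (-2·δs/s)²) = √(0.000675 + 0.0371) = 0.194
Q = 0.05534, so δQ = 0.194 × 0.05534 = 0.0108.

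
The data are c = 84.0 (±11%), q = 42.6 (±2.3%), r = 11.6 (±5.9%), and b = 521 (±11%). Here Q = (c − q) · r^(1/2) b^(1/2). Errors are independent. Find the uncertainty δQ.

Let u = c − q = 41.4. δu = √(δc² + δq²) = √(85.4 + 0.960) = 9.29, so δu/u = 0.224.
Q is then a monomial in u, r, b:
δQ/Q = √((δu/u)² + (½·δr/r)² + (½·δb/b)²) = √(0.0504 + 0.000870 + 0.00302) = 0.233
Q = 3220, so δQ = 0.233 × 3220 = 750.

750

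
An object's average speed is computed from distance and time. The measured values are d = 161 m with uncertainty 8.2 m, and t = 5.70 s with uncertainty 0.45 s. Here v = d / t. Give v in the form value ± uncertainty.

28.2 ± 2.65 m/s

v is a product of powers, so relative uncertainties combine in quadrature:
  (1·δd/d)² = (1×0.0509)² = 0.00259;  (-1·δt/t)² = (-1×0.0789)² = 0.00623
δv/v = √(0.00883) = 0.0940
v = 28.2 m/s, so δv = 0.0940 × 28.2 = 2.65 m/s.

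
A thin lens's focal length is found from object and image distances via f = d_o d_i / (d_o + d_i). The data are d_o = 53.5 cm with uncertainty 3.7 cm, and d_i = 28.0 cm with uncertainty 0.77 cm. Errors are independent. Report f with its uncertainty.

18.4 ± 0.548 cm

∂f/∂d_o = (d_i/(d_o+d_i))² = 0.118;  ∂f/∂d_i = (d_o/(d_o+d_i))² = 0.431
δf = √((∂f/∂d_o · δd_o)² + (∂f/∂d_i · δd_i)²) = √(0.191 + 0.110) = 0.548 cm
f = 18.4 cm.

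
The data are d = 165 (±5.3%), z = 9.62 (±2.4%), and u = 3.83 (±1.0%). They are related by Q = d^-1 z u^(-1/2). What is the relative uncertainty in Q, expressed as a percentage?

5.84%

For a monomial Q ∝ d^-1, z, u^(-1/2), fractional errors add in quadrature:
  (-1·δd/d)² = (-1×0.0530)² = 0.00281;  (1·δz/z)² = (1×0.0240)² = 0.000576;  (−½·δu/u)² = (-0.5×0.0100)² = 2.5e-05
δQ/Q = √(0.00341) = 0.0584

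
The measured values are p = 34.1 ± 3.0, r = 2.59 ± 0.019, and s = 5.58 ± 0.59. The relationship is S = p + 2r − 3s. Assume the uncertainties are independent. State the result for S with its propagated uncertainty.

Absolute uncertainties add in quadrature for a linear combination:
  (δp)² = 9.00;  (2·δr)² = 0.00144;  (3·δs)² = 3.13
δS = √(12.1) = 3.48
S = 22.5.

22.5 ± 3.48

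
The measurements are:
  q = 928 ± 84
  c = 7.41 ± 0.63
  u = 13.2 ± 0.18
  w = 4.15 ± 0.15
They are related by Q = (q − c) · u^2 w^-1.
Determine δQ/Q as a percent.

Let h = q − c = 921. δh = √(δq² + δc²) = √(7060 + 0.397) = 84.0, so δh/h = 0.0912.
Q is then a monomial in h, u, w:
δQ/Q = √((δh/h)² + (2·δu/u)² + (-1·δw/w)²) = √(0.00833 + 0.000744 + 0.00131) = 0.102

10.2%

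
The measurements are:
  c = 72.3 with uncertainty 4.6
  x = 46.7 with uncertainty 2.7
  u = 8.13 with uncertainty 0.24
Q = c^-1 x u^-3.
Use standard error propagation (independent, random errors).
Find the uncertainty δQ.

Since Q is a product/quotient, work with relative uncertainties:
  (-1·δc/c)² = (-1×0.0636)² = 0.00405;  (1·δx/x)² = (1×0.0578)² = 0.00334;  (-3·δu/u)² = (-3×0.0295)² = 0.00784
δQ/Q = √(0.0152) = 0.123
Q = 0.00120, so δQ = 0.123 × 0.00120 = 0.000148.

0.000148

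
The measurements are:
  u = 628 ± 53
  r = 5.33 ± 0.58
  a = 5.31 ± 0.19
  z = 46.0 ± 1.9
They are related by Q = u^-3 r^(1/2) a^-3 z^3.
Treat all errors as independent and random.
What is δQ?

Q is a product of powers, so relative uncertainties combine in quadrature:
  (-3·δu/u)² = (-3×0.0844)² = 0.0641;  (½·δr/r)² = (0.5×0.109)² = 0.00296;  (-3·δa/a)² = (-3×0.0358)² = 0.0115;  (3·δz/z)² = (3×0.0413)² = 0.0154
δQ/Q = √(0.0939) = 0.306
Q = 6.06e-06, so δQ = 0.306 × 6.06e-06 = 1.86e-06.

1.86e-06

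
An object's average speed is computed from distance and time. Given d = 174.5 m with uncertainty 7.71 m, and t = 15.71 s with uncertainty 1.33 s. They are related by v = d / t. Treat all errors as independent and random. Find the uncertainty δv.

For a monomial v ∝ d, t^-1, fractional errors add in quadrature:
  (1·δd/d)² = (1×0.0442)² = 0.00195;  (-1·δt/t)² = (-1×0.0847)² = 0.00717
δv/v = √(0.00912) = 0.0955
v = 11.11 m/s, so δv = 0.0955 × 11.11 = 1.06 m/s.

1.06 m/s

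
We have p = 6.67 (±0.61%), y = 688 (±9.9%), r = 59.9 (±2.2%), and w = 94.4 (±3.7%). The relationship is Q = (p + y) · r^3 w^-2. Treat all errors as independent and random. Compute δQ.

2340

Let u = p + y = 695. δu = √(δp² + δy²) = √(0.00166 + 4640) = 68.1, so δu/u = 0.0980.
Q is then a monomial in u, r, w:
δQ/Q = √((δu/u)² + (3·δr/r)² + (-2·δw/w)²) = √(0.00961 + 0.00436 + 0.00548) = 0.139
Q = 16800, so δQ = 0.139 × 16800 = 2340.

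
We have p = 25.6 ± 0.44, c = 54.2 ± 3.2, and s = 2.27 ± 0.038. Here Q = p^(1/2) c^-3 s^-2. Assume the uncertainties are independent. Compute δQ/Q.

For a monomial Q ∝ p^(1/2), c^-3, s^-2, fractional errors add in quadrature:
  (½·δp/p)² = (0.5×0.0172)² = 7.39e-05;  (-3·δc/c)² = (-3×0.0590)² = 0.0314;  (-2·δs/s)² = (-2×0.0167)² = 0.00112
δQ/Q = √(0.0326) = 0.180

0.180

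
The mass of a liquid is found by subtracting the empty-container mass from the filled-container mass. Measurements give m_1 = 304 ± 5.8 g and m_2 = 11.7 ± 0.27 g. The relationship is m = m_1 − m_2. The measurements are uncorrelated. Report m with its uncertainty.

292 ± 5.81 g

For a sum/difference, combine absolute errors in quadrature:
  (δm_1)² = 33.6;  (δm_2)² = 0.0729
δm = √(33.7) = 5.81 g
m = 292 g.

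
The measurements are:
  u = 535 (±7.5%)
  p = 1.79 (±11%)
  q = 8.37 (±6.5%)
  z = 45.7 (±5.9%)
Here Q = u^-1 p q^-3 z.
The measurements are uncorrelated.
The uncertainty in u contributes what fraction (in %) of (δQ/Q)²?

(δQ/Q)² = (-1·δu/u)² + (1·δp/p)² + (-3·δq/q)² + (1·δz/z)²
  u term: (-1×0.0750)² = 0.00562
  p term: (1×0.110)² = 0.0121
  q term: (-3×0.0650)² = 0.0380
  z term: (1×0.0590)² = 0.00348
Total = 0.0592. Share from u = 0.00562/0.0592 = 0.0950.

9.50%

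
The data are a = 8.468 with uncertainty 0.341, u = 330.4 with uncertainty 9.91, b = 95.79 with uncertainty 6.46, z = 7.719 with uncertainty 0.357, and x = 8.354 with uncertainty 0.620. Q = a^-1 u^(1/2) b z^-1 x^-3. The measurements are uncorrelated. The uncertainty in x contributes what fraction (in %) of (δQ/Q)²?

85.3%

(δQ/Q)² = (-1·δa/a)² + (½·δu/u)² + (1·δb/b)² + (-1·δz/z)² + (-3·δx/x)²
  a term: (-1×0.0403)² = 0.00162
  u term: (0.5×0.0300)² = 0.000225
  b term: (1×0.0674)² = 0.00455
  z term: (-1×0.0462)² = 0.00214
  x term: (-3×0.0742)² = 0.0496
Total = 0.0581. Share from x = 0.0496/0.0581 = 0.853.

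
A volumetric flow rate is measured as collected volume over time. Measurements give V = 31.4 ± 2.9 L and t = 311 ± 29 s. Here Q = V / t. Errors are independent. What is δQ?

0.0133 L/s

Each factor contributes (exponent × relative error)² to (δQ/Q)²:
  (1·δV/V)² = (1×0.0924)² = 0.00853;  (-1·δt/t)² = (-1×0.0932)² = 0.00870
δQ/Q = √(0.0172) = 0.131
Q = 0.101 L/s, so δQ = 0.131 × 0.101 = 0.0133 L/s.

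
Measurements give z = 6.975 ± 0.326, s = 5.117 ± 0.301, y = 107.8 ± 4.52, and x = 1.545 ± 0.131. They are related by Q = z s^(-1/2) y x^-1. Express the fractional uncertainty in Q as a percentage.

Q is a product of powers, so relative uncertainties combine in quadrature:
  (1·δz/z)² = (1×0.0467)² = 0.00218;  (−½·δs/s)² = (-0.5×0.0588)² = 0.000865;  (1·δy/y)² = (1×0.0419)² = 0.00176;  (-1·δx/x)² = (-1×0.0848)² = 0.00719
δQ/Q = √(0.0120) = 0.110

11.0%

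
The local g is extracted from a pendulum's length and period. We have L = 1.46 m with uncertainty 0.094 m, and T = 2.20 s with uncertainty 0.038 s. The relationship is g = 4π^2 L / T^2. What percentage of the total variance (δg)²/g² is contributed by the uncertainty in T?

22.4%

(δg/g)² = (1·δL/L)² + (-2·δT/T)²
  L term: (1×0.0644)² = 0.00415
  T term: (-2×0.0173)² = 0.00119
Total = 0.00534. Share from T = 0.00119/0.00534 = 0.224.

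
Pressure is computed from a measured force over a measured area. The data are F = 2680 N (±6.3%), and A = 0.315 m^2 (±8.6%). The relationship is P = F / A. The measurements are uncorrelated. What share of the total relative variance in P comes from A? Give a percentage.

(δP/P)² = (1·δF/F)² + (-1·δA/A)²
  F term: (1×0.0630)² = 0.00397
  A term: (-1×0.0860)² = 0.00740
Total = 0.0114. Share from A = 0.00740/0.0114 = 0.651.

65.1%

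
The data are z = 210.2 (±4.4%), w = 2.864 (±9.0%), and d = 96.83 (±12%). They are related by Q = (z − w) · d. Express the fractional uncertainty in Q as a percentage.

Let u = z − w = 207.3. δu = √(δz² + δw²) = √(85.5 + 0.0664) = 9.25, so δu/u = 0.0446.
Q is then a monomial in u, d:
δQ/Q = √((δu/u)² + (1·δd/d)²) = √(0.00199 + 0.0144) = 0.128

12.8%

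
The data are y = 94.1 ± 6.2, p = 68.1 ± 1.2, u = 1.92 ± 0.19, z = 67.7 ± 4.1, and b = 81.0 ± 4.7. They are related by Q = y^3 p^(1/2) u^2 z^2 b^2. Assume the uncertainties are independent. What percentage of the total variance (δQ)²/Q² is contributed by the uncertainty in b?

(δQ/Q)² = (3·δy/y)² + (½·δp/p)² + (2·δu/u)² + (2·δz/z)² + (2·δb/b)²
  y term: (3×0.0659)² = 0.0391
  p term: (0.5×0.0176)² = 7.76e-05
  u term: (2×0.0990)² = 0.0392
  z term: (2×0.0606)² = 0.0147
  b term: (2×0.0580)² = 0.0135
Total = 0.106. Share from b = 0.0135/0.106 = 0.127.

12.7%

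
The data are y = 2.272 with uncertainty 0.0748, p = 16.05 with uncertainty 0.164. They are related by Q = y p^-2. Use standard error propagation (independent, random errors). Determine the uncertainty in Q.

0.000342

Relative error in a monomial: (δQ/Q)² = Σ (nᵢ · δxᵢ/xᵢ)².
  (1·δy/y)² = (1×0.0329)² = 0.00108;  (-2·δp/p)² = (-2×0.0102)² = 0.000418
δQ/Q = √(0.00150) = 0.0387
Q = 0.008820, so δQ = 0.0387 × 0.008820 = 0.000342.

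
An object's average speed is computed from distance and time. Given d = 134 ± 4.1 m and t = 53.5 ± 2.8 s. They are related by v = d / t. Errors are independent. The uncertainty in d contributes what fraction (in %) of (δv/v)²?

25.5%

(δv/v)² = (1·δd/d)² + (-1·δt/t)²
  d term: (1×0.0306)² = 0.000936
  t term: (-1×0.0523)² = 0.00274
Total = 0.00368. Share from d = 0.000936/0.00368 = 0.255.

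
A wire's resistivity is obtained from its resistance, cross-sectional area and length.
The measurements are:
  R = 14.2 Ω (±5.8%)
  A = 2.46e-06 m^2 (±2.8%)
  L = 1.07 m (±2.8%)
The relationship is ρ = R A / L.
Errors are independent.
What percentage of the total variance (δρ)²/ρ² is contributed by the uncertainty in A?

15.9%

(δρ/ρ)² = (1·δR/R)² + (1·δA/A)² + (-1·δL/L)²
  R term: (1×0.0580)² = 0.00336
  A term: (1×0.0280)² = 0.000784
  L term: (-1×0.0280)² = 0.000784
Total = 0.00493. Share from A = 0.000784/0.00493 = 0.159.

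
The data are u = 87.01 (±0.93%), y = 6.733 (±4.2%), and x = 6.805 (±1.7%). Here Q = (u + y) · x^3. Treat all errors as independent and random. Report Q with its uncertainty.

Let w = u + y = 93.74. δw = √(δu² + δy²) = √(0.655 + 0.0800) = 0.857, so δw/w = 0.00914.
Q is then a monomial in w, x:
δQ/Q = √((δw/w)² + (3·δx/x)²) = √(8.36e-05 + 0.00260) = 0.0518
Q = 29540, so δQ = 0.0518 × 29540 = 1530.

29540 ± 1530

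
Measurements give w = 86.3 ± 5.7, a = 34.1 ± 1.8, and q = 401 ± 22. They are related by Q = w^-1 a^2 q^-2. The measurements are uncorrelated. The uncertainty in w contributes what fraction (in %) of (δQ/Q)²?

15.8%

(δQ/Q)² = (-1·δw/w)² + (2·δa/a)² + (-2·δq/q)²
  w term: (-1×0.0660)² = 0.00436
  a term: (2×0.0528)² = 0.0111
  q term: (-2×0.0549)² = 0.0120
Total = 0.0275. Share from w = 0.00436/0.0275 = 0.158.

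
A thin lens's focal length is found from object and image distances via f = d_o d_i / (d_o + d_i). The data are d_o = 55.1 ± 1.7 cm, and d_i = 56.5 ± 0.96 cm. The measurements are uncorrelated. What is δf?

∂f/∂d_o = (d_i/(d_o+d_i))² = 0.256;  ∂f/∂d_i = (d_o/(d_o+d_i))² = 0.244
δf = √((∂f/∂d_o · δd_o)² + (∂f/∂d_i · δd_i)²) = √(0.190 + 0.0548) = 0.495 cm

0.495 cm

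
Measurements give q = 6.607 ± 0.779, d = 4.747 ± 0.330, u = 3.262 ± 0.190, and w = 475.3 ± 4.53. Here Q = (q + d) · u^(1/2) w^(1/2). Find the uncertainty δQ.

35.8

Let h = q + d = 11.35. δh = √(δq² + δd²) = √(0.607 + 0.109) = 0.846, so δh/h = 0.0745.
Q is then a monomial in h, u, w:
δQ/Q = √((δh/h)² + (½·δu/u)² + (½·δw/w)²) = √(0.00555 + 0.000848 + 2.27e-05) = 0.0801
Q = 447.1, so δQ = 0.0801 × 447.1 = 35.8.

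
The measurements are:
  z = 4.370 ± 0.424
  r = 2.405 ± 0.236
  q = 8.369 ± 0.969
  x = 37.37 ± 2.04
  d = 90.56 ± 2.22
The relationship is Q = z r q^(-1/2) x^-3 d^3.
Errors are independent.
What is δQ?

Relative error in a monomial: (δQ/Q)² = Σ (nᵢ · δxᵢ/xᵢ)².
  (1·δz/z)² = (1×0.0970)² = 0.00941;  (1·δr/r)² = (1×0.0981)² = 0.00963;  (−½·δq/q)² = (-0.5×0.116)² = 0.00335;  (-3·δx/x)² = (-3×0.0546)² = 0.0268;  (3·δd/d)² = (3×0.0245)² = 0.00541
δQ/Q = √(0.0546) = 0.234
Q = 51.70, so δQ = 0.234 × 51.70 = 12.1.

12.1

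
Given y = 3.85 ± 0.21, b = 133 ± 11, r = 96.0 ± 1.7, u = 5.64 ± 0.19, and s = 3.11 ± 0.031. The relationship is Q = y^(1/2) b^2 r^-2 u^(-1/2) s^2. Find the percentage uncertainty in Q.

For a monomial Q ∝ y^(1/2), b^2, r^-2, u^(-1/2), s^2, fractional errors add in quadrature:
  (½·δy/y)² = (0.5×0.0545)² = 0.000744;  (2·δb/b)² = (2×0.0827)² = 0.0274;  (-2·δr/r)² = (-2×0.0177)² = 0.00125;  (−½·δu/u)² = (-0.5×0.0337)² = 0.000284;  (2·δs/s)² = (2×0.00997)² = 0.000397
δQ/Q = √(0.0300) = 0.173

17.3%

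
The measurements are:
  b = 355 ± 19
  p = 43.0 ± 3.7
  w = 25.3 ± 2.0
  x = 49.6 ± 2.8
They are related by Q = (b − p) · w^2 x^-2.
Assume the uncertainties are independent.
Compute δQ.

Let u = b − p = 312. δu = √(δb² + δp²) = √(361 + 13.7) = 19.4, so δu/u = 0.0620.
Q is then a monomial in u, w, x:
δQ/Q = √((δu/u)² + (2·δw/w)² + (-2·δx/x)²) = √(0.00385 + 0.0250 + 0.0127) = 0.204
Q = 81.2, so δQ = 0.204 × 81.2 = 16.6.

16.6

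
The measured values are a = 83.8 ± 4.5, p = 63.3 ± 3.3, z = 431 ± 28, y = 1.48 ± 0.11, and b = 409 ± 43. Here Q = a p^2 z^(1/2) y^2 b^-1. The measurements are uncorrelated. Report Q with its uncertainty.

Each factor contributes (exponent × relative error)² to (δQ/Q)²:
  (1·δa/a)² = (1×0.0537)² = 0.00288;  (2·δp/p)² = (2×0.0521)² = 0.0109;  (½·δz/z)² = (0.5×0.0650)² = 0.00106;  (2·δy/y)² = (2×0.0743)² = 0.0221;  (-1·δb/b)² = (-1×0.105)² = 0.0111
δQ/Q = √(0.0480) = 0.219
Q = 37300, so δQ = 0.219 × 37300 = 8180.

37300 ± 8180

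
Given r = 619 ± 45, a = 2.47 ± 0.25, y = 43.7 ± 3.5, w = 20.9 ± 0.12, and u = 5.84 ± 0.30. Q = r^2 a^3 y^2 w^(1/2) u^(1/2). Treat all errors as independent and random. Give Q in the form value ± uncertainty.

Each factor contributes (exponent × relative error)² to (δQ/Q)²:
  (2·δr/r)² = (2×0.0727)² = 0.0211;  (3·δa/a)² = (3×0.101)² = 0.0922;  (2·δy/y)² = (2×0.0801)² = 0.0257;  (½·δw/w)² = (0.5×0.00574)² = 8.24e-06;  (½·δu/u)² = (0.5×0.0514)² = 0.000660
δQ/Q = √(0.140) = 0.374
Q = 1.22e+11, so δQ = 0.374 × 1.22e+11 = 4.55e+10.

(1.22 ± 0.455) × 10^11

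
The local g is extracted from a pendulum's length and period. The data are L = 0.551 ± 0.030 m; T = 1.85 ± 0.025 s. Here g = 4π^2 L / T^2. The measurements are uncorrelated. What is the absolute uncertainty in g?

0.386 m/s^2

Products/powers → add relative errors in quadrature, weighted by exponent:
  (1·δL/L)² = (1×0.0544)² = 0.00296;  (-2·δT/T)² = (-2×0.0135)² = 0.000730
δg/g = √(0.00369) = 0.0608
g = 6.36 m/s^2, so δg = 0.0608 × 6.36 = 0.386 m/s^2.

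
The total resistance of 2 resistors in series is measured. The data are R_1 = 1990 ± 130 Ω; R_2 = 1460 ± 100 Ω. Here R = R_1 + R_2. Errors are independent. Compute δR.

R is a linear combination, so absolute uncertainties add in quadrature:
  (δR_1)² = 16900;  (δR_2)² = 10000
δR = √(26900) = 164 Ω

164 Ω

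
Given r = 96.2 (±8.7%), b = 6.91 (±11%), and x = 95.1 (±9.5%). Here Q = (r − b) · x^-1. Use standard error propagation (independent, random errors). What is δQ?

Let u = r − b = 89.3. δu = √(δr² + δb²) = √(70.0 + 0.578) = 8.40, so δu/u = 0.0941.
Q is then a monomial in u, x:
δQ/Q = √((δu/u)² + (-1·δx/x)²) = √(0.00886 + 0.00903) = 0.134
Q = 0.939, so δQ = 0.134 × 0.939 = 0.126.

0.126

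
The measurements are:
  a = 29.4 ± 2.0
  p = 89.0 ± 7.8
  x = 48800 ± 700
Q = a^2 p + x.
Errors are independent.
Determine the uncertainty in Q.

Let w = a^2·p = 76900. δw/w = √((2·δa/a)² + (1·δp/p)²) = √(0.0185 + 0.00768) = 0.162, so δw = 12400.
Q = w + x: δQ = √(δw² + δx²) = √(1.55e+08 + 4.9e+05) = 12500

12500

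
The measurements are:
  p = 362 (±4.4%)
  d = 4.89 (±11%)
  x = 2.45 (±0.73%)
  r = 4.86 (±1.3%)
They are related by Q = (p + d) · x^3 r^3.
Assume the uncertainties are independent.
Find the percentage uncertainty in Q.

6.23%

Let u = p + d = 367. δu = √(δp² + δd²) = √(254 + 0.289) = 15.9, so δu/u = 0.0434.
Q is then a monomial in u, x, r:
δQ/Q = √((δu/u)² + (3·δx/x)² + (3·δr/r)²) = √(0.00189 + 0.000480 + 0.00152) = 0.0623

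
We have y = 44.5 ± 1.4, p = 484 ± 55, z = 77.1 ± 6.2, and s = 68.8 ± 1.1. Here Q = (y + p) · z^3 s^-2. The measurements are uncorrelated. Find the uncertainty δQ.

Let u = y + p = 528. δu = √(δy² + δp²) = √(1.96 + 3020) = 55.0, so δu/u = 0.104.
Q is then a monomial in u, z, s:
δQ/Q = √((δu/u)² + (3·δz/z)² + (-2·δs/s)²) = √(0.0108 + 0.0582 + 0.00102) = 0.265
Q = 51200, so δQ = 0.265 × 51200 = 13500.

13500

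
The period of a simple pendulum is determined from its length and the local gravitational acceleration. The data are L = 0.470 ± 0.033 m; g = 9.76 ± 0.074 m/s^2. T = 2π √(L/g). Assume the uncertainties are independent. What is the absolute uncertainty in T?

0.0487 s

T is a product of powers, so relative uncertainties combine in quadrature:
  (½·δL/L)² = (0.5×0.0702)² = 0.00123;  (−½·δg/g)² = (-0.5×0.00758)² = 1.44e-05
δT/T = √(0.00125) = 0.0353
T = 1.38 s, so δT = 0.0353 × 1.38 = 0.0487 s.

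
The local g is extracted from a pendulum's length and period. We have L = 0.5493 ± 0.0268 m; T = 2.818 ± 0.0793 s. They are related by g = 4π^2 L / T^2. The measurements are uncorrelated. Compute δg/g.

0.0745

g is a product of powers, so relative uncertainties combine in quadrature:
  (1·δL/L)² = (1×0.0488)² = 0.00238;  (-2·δT/T)² = (-2×0.0281)² = 0.00317
δg/g = √(0.00555) = 0.0745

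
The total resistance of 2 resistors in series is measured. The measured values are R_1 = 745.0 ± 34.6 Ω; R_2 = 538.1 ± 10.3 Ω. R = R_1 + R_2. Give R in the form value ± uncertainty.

For a sum/difference, combine absolute errors in quadrature:
  (δR_1)² = 1200;  (δR_2)² = 106
δR = √(1300) = 36.1 Ω
R = 1283 Ω.

1283 ± 36.1 Ω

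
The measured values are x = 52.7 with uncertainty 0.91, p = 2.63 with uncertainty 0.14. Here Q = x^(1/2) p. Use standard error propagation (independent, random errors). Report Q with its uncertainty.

For a monomial Q ∝ x^(1/2), p, fractional errors add in quadrature:
  (½·δx/x)² = (0.5×0.0173)² = 7.45e-05;  (1·δp/p)² = (1×0.0532)² = 0.00283
δQ/Q = √(0.00291) = 0.0539
Q = 19.1, so δQ = 0.0539 × 19.1 = 1.03.

19.1 ± 1.03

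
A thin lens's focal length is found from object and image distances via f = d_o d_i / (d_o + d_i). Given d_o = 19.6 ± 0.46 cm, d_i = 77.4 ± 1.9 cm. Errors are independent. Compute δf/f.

∂f/∂d_o = (d_i/(d_o+d_i))² = 0.637;  ∂f/∂d_i = (d_o/(d_o+d_i))² = 0.0408
δf = √((∂f/∂d_o · δd_o)² + (∂f/∂d_i · δd_i)²) = √(0.0858 + 0.00602) = 0.303 cm
f = 15.6 cm, so δf/f = 0.303/15.6 = 0.0194.

0.0194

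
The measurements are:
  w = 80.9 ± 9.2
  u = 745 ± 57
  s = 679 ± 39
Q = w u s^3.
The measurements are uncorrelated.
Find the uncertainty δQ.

4.15e+12

For a monomial Q ∝ w, u, s^3, fractional errors add in quadrature:
  (1·δw/w)² = (1×0.114)² = 0.0129;  (1·δu/u)² = (1×0.0765)² = 0.00585;  (3·δs/s)² = (3×0.0574)² = 0.0297
δQ/Q = √(0.0485) = 0.220
Q = 1.89e+13, so δQ = 0.220 × 1.89e+13 = 4.15e+12.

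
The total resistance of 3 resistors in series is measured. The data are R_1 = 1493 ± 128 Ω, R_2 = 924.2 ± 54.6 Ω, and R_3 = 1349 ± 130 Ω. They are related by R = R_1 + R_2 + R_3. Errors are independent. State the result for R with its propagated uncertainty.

3766 ± 190 Ω

Absolute uncertainties add in quadrature for a linear combination:
  (δR_1)² = 16400;  (δR_2)² = 2980;  (δR_3)² = 16900
δR = √(36300) = 190 Ω
R = 3766 Ω.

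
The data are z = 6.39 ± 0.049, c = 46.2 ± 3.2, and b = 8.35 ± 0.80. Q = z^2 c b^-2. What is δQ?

Since Q is a product/quotient, work with relative uncertainties:
  (2·δz/z)² = (2×0.00767)² = 0.000235;  (1·δc/c)² = (1×0.0693)² = 0.00480;  (-2·δb/b)² = (-2×0.0958)² = 0.0367
δQ/Q = √(0.0417) = 0.204
Q = 27.1, so δQ = 0.204 × 27.1 = 5.53.

5.53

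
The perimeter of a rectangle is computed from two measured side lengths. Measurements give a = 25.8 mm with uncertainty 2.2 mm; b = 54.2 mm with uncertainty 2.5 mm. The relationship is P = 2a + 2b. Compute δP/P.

0.0416

Sums and differences: (δP)² = Σ (cᵢ δxᵢ)².
  (2·δa)² = 19.4;  (2·δb)² = 25.0
δP = √(44.4) = 6.66 mm
P = 160 mm, so δP/P = 6.66/160 = 0.0416.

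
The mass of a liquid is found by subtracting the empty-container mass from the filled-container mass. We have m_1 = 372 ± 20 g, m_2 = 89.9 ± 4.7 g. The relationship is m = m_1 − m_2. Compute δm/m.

m is a linear combination, so absolute uncertainties add in quadrature:
  (δm_1)² = 400;  (δm_2)² = 22.1
δm = √(422) = 20.5 g
m = 282 g, so δm/m = 20.5/282 = 0.0728.

0.0728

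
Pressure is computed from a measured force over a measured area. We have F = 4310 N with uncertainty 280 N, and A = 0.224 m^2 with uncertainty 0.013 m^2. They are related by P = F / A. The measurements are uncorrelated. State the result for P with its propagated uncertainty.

For a monomial P ∝ F, A^-1, fractional errors add in quadrature:
  (1·δF/F)² = (1×0.0650)² = 0.00422;  (-1·δA/A)² = (-1×0.0580)² = 0.00337
δP/P = √(0.00759) = 0.0871
P = 19200 Pa, so δP = 0.0871 × 19200 = 1680 Pa.

19200 ± 1680 Pa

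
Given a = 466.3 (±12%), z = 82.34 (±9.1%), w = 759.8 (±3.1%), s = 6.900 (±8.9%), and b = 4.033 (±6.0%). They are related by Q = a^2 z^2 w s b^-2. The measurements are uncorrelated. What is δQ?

Since Q is a product/quotient, work with relative uncertainties:
  (2·δa/a)² = (2×0.120)² = 0.0576;  (2·δz/z)² = (2×0.0910)² = 0.0331;  (1·δw/w)² = (1×0.0310)² = 0.000961;  (1·δs/s)² = (1×0.0890)² = 0.00792;  (-2·δb/b)² = (-2×0.0600)² = 0.0144
δQ/Q = √(0.114) = 0.338
Q = 4.752e+11, so δQ = 0.338 × 4.752e+11 = 1.6e+11.

1.6e+11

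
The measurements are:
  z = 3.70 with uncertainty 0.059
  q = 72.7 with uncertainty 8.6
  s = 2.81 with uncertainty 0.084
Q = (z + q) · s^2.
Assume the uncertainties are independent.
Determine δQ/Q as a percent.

12.7%

Let u = z + q = 76.4. δu = √(δz² + δq²) = √(0.00348 + 74.0) = 8.60, so δu/u = 0.113.
Q is then a monomial in u, s:
δQ/Q = √((δu/u)² + (2·δs/s)²) = √(0.0127 + 0.00357) = 0.127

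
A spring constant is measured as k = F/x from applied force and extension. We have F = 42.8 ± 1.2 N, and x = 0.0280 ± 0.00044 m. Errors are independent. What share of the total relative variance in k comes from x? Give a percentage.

23.9%

(δk/k)² = (1·δF/F)² + (-1·δx/x)²
  F term: (1×0.0280)² = 0.000786
  x term: (-1×0.0157)² = 0.000247
Total = 0.00103. Share from x = 0.000247/0.00103 = 0.239.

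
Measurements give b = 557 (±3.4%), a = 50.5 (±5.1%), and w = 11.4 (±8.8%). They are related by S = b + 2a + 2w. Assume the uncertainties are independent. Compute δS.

Each term contributes (cᵢ δxᵢ)² to (δS)²:
  (δb)² = 359;  (2·δa)² = 26.5;  (2·δw)² = 4.03
δS = √(389) = 19.7

19.7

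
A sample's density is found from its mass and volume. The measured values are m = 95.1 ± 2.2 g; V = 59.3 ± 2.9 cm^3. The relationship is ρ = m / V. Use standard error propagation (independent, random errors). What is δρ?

Each factor contributes (exponent × relative error)² to (δρ/ρ)²:
  (1·δm/m)² = (1×0.0231)² = 0.000535;  (-1·δV/V)² = (-1×0.0489)² = 0.00239
δρ/ρ = √(0.00293) = 0.0541
ρ = 1.60 g/cm^3, so δρ = 0.0541 × 1.60 = 0.0868 g/cm^3.

0.0868 g/cm^3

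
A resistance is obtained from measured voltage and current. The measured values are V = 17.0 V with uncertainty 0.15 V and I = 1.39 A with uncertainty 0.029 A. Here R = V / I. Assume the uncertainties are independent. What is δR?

Since R is a product/quotient, work with relative uncertainties:
  (1·δV/V)² = (1×0.00882)² = 7.79e-05;  (-1·δI/I)² = (-1×0.0209)² = 0.000435
δR/R = √(0.000513) = 0.0227
R = 12.2 Ω, so δR = 0.0227 × 12.2 = 0.277 Ω.

0.277 Ω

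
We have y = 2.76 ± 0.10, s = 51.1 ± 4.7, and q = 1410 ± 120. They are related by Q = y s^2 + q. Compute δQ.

Let p = y·s^2 = 7210. δp/p = √((1·δy/y)² + (2·δs/s)²) = √(0.00131 + 0.0338) = 0.187, so δp = 1350.
Q = p + q: δQ = √(δp² + δq²) = √(1.83e+06 + 14400) = 1360

1360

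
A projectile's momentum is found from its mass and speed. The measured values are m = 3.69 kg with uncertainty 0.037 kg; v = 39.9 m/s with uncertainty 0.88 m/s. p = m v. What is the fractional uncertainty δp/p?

0.0242

Each factor contributes (exponent × relative error)² to (δp/p)²:
  (1·δm/m)² = (1×0.0100)² = 0.000101;  (1·δv/v)² = (1×0.0221)² = 0.000486
δp/p = √(0.000587) = 0.0242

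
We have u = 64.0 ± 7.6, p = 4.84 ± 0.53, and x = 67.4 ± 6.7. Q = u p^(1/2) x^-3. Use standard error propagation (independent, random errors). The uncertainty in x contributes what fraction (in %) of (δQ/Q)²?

(δQ/Q)² = (1·δu/u)² + (½·δp/p)² + (-3·δx/x)²
  u term: (1×0.119)² = 0.0141
  p term: (0.5×0.110)² = 0.00300
  x term: (-3×0.0994)² = 0.0889
Total = 0.106. Share from x = 0.0889/0.106 = 0.839.

83.9%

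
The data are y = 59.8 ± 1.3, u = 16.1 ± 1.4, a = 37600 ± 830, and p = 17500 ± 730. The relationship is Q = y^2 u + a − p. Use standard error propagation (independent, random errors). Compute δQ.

5710

Let w = y^2·u = 57600. δw/w = √((2·δy/y)² + (1·δu/u)²) = √(0.00189 + 0.00756) = 0.0972, so δw = 5600.
Q = w + a − p: δQ = √(δw² + δa² + δp²) = √(3.13e+07 + 6.89e+05 + 5.33e+05) = 5710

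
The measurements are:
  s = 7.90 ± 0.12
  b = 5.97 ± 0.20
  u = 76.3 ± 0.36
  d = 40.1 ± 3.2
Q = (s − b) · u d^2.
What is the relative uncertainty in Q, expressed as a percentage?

20.0%

Let w = s − b = 1.93. δw = √(δs² + δb²) = √(0.0144 + 0.0400) = 0.233, so δw/w = 0.121.
Q is then a monomial in w, u, d:
δQ/Q = √((δw/w)² + (1·δu/u)² + (2·δd/d)²) = √(0.0146 + 2.23e-05 + 0.0255) = 0.200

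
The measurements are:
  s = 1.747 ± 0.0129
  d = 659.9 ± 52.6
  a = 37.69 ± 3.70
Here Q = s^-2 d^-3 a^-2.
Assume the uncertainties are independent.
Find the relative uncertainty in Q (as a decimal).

Since Q is a product/quotient, work with relative uncertainties:
  (-2·δs/s)² = (-2×0.00738)² = 0.000218;  (-3·δd/d)² = (-3×0.0797)² = 0.0572;  (-2·δa/a)² = (-2×0.0982)² = 0.0385
δQ/Q = √(0.0959) = 0.310

0.310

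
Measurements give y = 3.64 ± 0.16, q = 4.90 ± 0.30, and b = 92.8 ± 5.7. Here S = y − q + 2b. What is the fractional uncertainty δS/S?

S is a linear combination, so absolute uncertainties add in quadrature:
  (δy)² = 0.0256;  (δq)² = 0.0900;  (2·δb)² = 130
δS = √(130) = 11.4
S = 184, so δS/S = 11.4/184 = 0.0619.

0.0619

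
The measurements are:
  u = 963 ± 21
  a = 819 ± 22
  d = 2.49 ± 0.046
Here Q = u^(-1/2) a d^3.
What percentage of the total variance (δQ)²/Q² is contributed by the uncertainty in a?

18.4%

(δQ/Q)² = (−½·δu/u)² + (1·δa/a)² + (3·δd/d)²
  u term: (-0.5×0.0218)² = 0.000119
  a term: (1×0.0269)² = 0.000722
  d term: (3×0.0185)² = 0.00307
Total = 0.00391. Share from a = 0.000722/0.00391 = 0.184.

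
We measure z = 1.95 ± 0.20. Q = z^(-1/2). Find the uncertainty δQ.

0.0367

Q is a product of powers, so relative uncertainties combine in quadrature:
  (−½·δz/z)² = (-0.5×0.103)² = 0.00263
δQ/Q = √(0.00263) = 0.0513
Q = 0.716, so δQ = 0.0513 × 0.716 = 0.0367.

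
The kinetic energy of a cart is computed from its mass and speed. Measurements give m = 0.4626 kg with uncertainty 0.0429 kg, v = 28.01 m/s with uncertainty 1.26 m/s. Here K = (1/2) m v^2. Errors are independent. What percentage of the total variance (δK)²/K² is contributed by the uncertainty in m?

(δK/K)² = (1·δm/m)² + (2·δv/v)²
  m term: (1×0.0927)² = 0.00860
  v term: (2×0.0450)² = 0.00809
Total = 0.0167. Share from m = 0.00860/0.0167 = 0.515.

51.5%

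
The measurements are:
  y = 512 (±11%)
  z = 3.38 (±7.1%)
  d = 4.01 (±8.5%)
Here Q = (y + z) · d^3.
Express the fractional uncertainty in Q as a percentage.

27.7%

Let u = y + z = 515. δu = √(δy² + δz²) = √(3170 + 0.0576) = 56.3, so δu/u = 0.109.
Q is then a monomial in u, d:
δQ/Q = √((δu/u)² + (3·δd/d)²) = √(0.0119 + 0.0650) = 0.277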